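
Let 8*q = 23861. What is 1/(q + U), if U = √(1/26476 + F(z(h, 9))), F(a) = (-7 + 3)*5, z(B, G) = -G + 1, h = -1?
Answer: 1263487672/3768518390003 - 32*I*√3504886261/3768518390003 ≈ 0.00033527 - 5.0271e-7*I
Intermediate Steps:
q = 23861/8 (q = (⅛)*23861 = 23861/8 ≈ 2982.6)
z(B, G) = 1 - G
F(a) = -20 (F(a) = -4*5 = -20)
U = I*√3504886261/13238 (U = √(1/26476 - 20) = √(-529519/26476) = I*√3504886261/13238 ≈ 4.4721*I)
1/(q + U) = 1/(23861/8 + I*√3504886261/13238)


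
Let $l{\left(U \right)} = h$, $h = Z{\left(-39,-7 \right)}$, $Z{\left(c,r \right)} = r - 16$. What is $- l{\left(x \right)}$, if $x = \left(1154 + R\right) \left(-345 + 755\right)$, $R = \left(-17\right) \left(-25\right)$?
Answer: $23$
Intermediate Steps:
$R = 425$
$x = 647390$ ($x = \left(1154 + 425\right) \left(-345 + 755\right) = 1579 \cdot 410 = 647390$)
$Z{\left(c,r \right)} = -16 + r$
$h = -23$ ($h = -16 - 7 = -23$)
$l{\left(U \right)} = -23$
$- l{\left(x \right)} = \left(-1\right) \left(-23\right) = 23$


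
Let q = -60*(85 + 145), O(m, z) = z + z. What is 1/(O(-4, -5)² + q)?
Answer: -1/13700 ≈ -7.2993e-5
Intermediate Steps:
O(m, z) = 2*z
q = -13800 (q = -60*230 = -13800)
1/(O(-4, -5)² + q) = 1/((2*(-5))² - 13800) = 1/((-10)² - 13800) = 1/(100 - 13800) = 1/(-13700) = -1/13700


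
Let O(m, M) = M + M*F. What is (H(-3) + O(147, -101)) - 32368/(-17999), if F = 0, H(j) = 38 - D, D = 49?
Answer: -1983520/17999 ≈ -110.20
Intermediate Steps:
H(j) = -11 (H(j) = 38 - 1*49 = 38 - 49 = -11)
O(m, M) = M (O(m, M) = M + M*0 = M + 0 = M)
(H(-3) + O(147, -101)) - 32368/(-17999) = (-11 - 101) - 32368/(-17999) = -112 - 32368*(-1/17999) = -112 + 32368/17999 = -1983520/17999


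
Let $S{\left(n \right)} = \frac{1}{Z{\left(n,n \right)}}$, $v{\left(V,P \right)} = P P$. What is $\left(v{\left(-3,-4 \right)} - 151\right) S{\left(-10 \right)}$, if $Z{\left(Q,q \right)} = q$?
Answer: $\frac{27}{2} \approx 13.5$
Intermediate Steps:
$v{\left(V,P \right)} = P^{2}$
$S{\left(n \right)} = \frac{1}{n}$
$\left(v{\left(-3,-4 \right)} - 151\right) S{\left(-10 \right)} = \frac{\left(-4\right)^{2} - 151}{-10} = \left(16 - 151\right) \left(- \frac{1}{10}\right) = \left(-135\right) \left(- \frac{1}{10}\right) = \frac{27}{2}$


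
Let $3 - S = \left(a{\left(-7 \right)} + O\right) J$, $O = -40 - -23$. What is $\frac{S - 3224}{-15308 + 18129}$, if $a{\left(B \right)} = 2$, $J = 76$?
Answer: $- \frac{2081}{2821} \approx -0.73768$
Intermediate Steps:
$O = -17$ ($O = -40 + 23 = -17$)
$S = 1143$ ($S = 3 - \left(2 - 17\right) 76 = 3 - \left(-15\right) 76 = 3 - -1140 = 3 + 1140 = 1143$)
$\frac{S - 3224}{-15308 + 18129} = \frac{1143 - 3224}{-15308 + 18129} = - \frac{2081}{2821}$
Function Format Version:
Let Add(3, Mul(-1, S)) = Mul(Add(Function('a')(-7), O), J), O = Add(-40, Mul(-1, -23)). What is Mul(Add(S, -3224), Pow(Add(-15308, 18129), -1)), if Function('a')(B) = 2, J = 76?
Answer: Rational(-2081, 2821) ≈ -0.73768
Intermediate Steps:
O = -17 (O = Add(-40, 23) = -17)
S = 1143 (S = Add(3, Mul(-1, Mul(Add(2, -17), 76))) = Add(3, Mul(-1, Mul(-15, 76))) = Add(3, Mul(-1, -1140)) = Add(3, 1140) = 1143)
Mul(Add(S, -3224), Pow(Add(-15308, 18129), -1)) = Mul(Add(1143, -3224), Pow(Add(-15308, 18129), -1)) = Mul(-2081, Pow(2821, -1)) = Mul(-2081, Rational(1, 2821)) = Rational(-2081, 2821)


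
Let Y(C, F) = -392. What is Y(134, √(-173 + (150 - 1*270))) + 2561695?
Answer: 2561303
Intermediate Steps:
Y(134, √(-173 + (150 - 1*270))) + 2561695 = -392 + 2561695 = 2561303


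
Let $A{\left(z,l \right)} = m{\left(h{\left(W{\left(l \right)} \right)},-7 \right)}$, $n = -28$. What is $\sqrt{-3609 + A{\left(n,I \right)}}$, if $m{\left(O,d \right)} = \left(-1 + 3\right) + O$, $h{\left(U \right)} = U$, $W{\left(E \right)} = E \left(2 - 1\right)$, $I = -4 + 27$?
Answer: $16 i \sqrt{14} \approx 59.867 i$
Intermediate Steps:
$I = 23$
$W{\left(E \right)} = E$ ($W{\left(E \right)} = E \left(2 - 1\right) = E 1 = E$)
$m{\left(O,d \right)} = 2 + O$
$A{\left(z,l \right)} = 2 + l$
$\sqrt{-3609 + A{\left(n,I \right)}} = \sqrt{-3609 + \left(2 + 23\right)} = \sqrt{-3609 + 25} = \sqrt{-3584} = 16 i \sqrt{14}$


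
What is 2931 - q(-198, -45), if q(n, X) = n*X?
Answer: -5979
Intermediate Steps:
q(n, X) = X*n
2931 - q(-198, -45) = 2931 - (-45)*(-198) = 2931 - 1*8910 = 2931 - 8910 = -5979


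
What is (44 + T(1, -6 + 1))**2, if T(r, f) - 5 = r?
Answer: 2500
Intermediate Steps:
T(r, f) = 5 + r
(44 + T(1, -6 + 1))**2 = (44 + (5 + 1))**2 = (44 + 6)**2 = 50**2 = 2500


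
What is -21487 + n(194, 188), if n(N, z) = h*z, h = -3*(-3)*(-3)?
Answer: -26563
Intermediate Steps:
h = -27 (h = 9*(-3) = -27)
n(N, z) = -27*z
-21487 + n(194, 188) = -21487 - 27*188 = -21487 - 5076 = -26563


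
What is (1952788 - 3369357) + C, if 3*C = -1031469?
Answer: -1760392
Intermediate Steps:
C = -343823 (C = (1/3)*(-1031469) = -343823)
(1952788 - 3369357) + C = (1952788 - 3369357) - 343823 = -1416569 - 343823 = -1760392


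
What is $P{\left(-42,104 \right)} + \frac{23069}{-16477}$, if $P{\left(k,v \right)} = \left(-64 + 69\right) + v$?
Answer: $\frac{1772924}{16477} \approx 107.6$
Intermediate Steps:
$P{\left(k,v \right)} = 5 + v$
$P{\left(-42,104 \right)} + \frac{23069}{-16477} = \left(5 + 104\right) + \frac{23069}{-16477} = 109 + 23069 \left(- \frac{1}{16477}\right) = 109 - \frac{23069}{16477} = \frac{1772924}{16477}$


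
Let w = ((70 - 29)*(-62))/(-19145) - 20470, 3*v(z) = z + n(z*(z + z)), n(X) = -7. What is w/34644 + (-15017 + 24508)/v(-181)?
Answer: -4739665175261/31173190860 ≈ -152.04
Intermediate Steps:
v(z) = -7/3 + z/3 (v(z) = (z - 7)/3 = (-7 + z)/3 = -7/3 + z/3)
w = -391895608/19145 (w = (41*(-62))*(-1/19145) - 20470 = -2542*(-1/19145) - 20470 = 2542/19145 - 20470 = -391895608/19145 ≈ -20470.)
w/34644 + (-15017 + 24508)/v(-181) = -391895608/19145/34644 + (-15017 + 24508)/(-7/3 + (⅓)*(-181)) = -391895608/19145*1/34644 + 9491/(-7/3 - 181/3) = -97973902/165814845 + 9491/(-188/3) = -97973902/165814845 + 9491*(-3/188) = -97973902/165814845 - 28473/188 = -4739665175261/31173190860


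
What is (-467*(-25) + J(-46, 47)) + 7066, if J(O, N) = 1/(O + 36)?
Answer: 187409/10 ≈ 18741.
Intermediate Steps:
J(O, N) = 1/(36 + O)
(-467*(-25) + J(-46, 47)) + 7066 = (-467*(-25) + 1/(36 - 46)) + 7066 = (11675 + 1/(-10)) + 7066 = (11675 - ⅒) + 7066 = 116749/10 + 7066 = 187409/10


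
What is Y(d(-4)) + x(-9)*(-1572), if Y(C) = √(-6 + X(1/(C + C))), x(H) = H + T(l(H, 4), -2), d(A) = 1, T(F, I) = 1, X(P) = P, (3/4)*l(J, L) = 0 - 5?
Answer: 12576 + I*√22/2 ≈ 12576.0 + 2.3452*I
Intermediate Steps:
l(J, L) = -20/3 (l(J, L) = 4*(0 - 5)/3 = (4/3)*(-5) = -20/3)
x(H) = 1 + H (x(H) = H + 1 = 1 + H)
Y(C) = √(-6 + 1/(2*C)) (Y(C) = √(-6 + 1/(C + C)) = √(-6 + 1/(2*C)))
Y(d(-4)) + x(-9)*(-1572) = √(-24 + 2/1)/2 + (1 - 9)*(-1572) = √(-24 + 2*1)/2 - 8*(-1572) = √(-24 + 2)/2 + 12576 = √(-22)/2 + 12576 = (I*√22)/2 + 12576 = I*√22/2 + 12576 = 12576 + I*√22/2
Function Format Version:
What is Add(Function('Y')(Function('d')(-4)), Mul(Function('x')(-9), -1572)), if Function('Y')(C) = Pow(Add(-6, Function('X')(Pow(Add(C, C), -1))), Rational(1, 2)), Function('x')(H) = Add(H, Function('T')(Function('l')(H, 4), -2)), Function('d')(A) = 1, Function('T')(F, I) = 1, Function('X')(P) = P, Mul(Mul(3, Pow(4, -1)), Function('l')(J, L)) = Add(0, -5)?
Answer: Add(12576, Mul(Rational(1, 2), I, Pow(22, Rational(1, 2)))) ≈ Add(12576., Mul(2.3452, I))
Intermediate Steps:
Function('l')(J, L) = Rational(-20, 3) (Function('l')(J, L) = Mul(Rational(4, 3), Add(0, -5)) = Mul(Rational(4, 3), -5) = Rational(-20, 3))
Function('x')(H) = Add(1, H) (Function('x')(H) = Add(H, 1) = Add(1, H))
Function('Y')(C) = Pow(Add(-6, Mul(Rational(1, 2), Pow(C, -1))), Rational(1, 2)) (Function('Y')(C) = Pow(Add(-6, Pow(Add(C, C), -1)), Rational(1, 2)) = Pow(Add(-6, Pow(Mul(2, C), -1)), Rational(1, 2)) = Pow(Add(-6, Mul(Rational(1, 2), Pow(C, -1))), Rational(1, 2)))
Add(Function('Y')(Function('d')(-4)), Mul(Function('x')(-9), -1572)) = Add(Mul(Rational(1, 2), Pow(Add(-24, Mul(2, Pow(1, -1))), Rational(1, 2))), Mul(Add(1, -9), -1572)) = Add(Mul(Rational(1, 2), Pow(Add(-24, Mul(2, 1)), Rational(1, 2))), Mul(-8, -1572)) = Add(Mul(Rational(1, 2), Pow(Add(-24, 2), Rational(1, 2))), 12576) = Add(Mul(Rational(1, 2), Pow(-22, Rational(1, 2))), 12576) = Add(Mul(Rational(1, 2), Mul(I, Pow(22, Rational(1, 2)))), 12576) = Add(Mul(Rational(1, 2), I, Pow(22, Rational(1, 2))), 12576) = Add(12576, Mul(Rational(1, 2), I, Pow(22, Rational(1, 2))))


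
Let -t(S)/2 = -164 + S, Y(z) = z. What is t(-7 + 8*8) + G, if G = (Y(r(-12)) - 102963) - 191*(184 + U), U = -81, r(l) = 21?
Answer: -122401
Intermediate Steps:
t(S) = 328 - 2*S (t(S) = -2*(-164 + S) = 328 - 2*S)
G = -122615 (G = (21 - 102963) - 191*(184 - 81) = -102942 - 191*103 = -102942 - 19673 = -122615)
t(-7 + 8*8) + G = (328 - 2*(-7 + 8*8)) - 122615 = (328 - 2*(-7 + 64)) - 122615 = (328 - 2*57) - 122615 = (328 - 114) - 122615 = 214 - 122615 = -122401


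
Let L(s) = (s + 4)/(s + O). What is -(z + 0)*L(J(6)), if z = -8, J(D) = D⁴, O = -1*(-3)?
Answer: 10400/1299 ≈ 8.0062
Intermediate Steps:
O = 3
L(s) = (4 + s)/(3 + s) (L(s) = (s + 4)/(s + 3) = (4 + s)/(3 + s))
-(z + 0)*L(J(6)) = -(-8 + 0)*(4 + 6⁴)/(3 + 6⁴) = -(-8)*(4 + 1296)/(3 + 1296) = -(-8)*1300/1299 = -1*(-10400/1299) = 10400/1299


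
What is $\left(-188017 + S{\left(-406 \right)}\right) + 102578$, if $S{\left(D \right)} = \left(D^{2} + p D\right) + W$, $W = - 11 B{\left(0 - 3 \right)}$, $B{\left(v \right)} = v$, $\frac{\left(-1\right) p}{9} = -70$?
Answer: $-176350$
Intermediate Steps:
$p = 630$ ($p = \left(-9\right) \left(-70\right) = 630$)
$W = 33$ ($W = - 11 \left(0 - 3\right) = \left(-11\right) \left(-3\right) = 33$)
$S{\left(D \right)} = 33 + D^{2} + 630 D$ ($S{\left(D \right)} = \left(D^{2} + 630 D\right) + 33 = 33 + D^{2} + 630 D$)
$\left(-188017 + S{\left(-406 \right)}\right) + 102578 = \left(-188017 + \left(33 + \left(-406\right)^{2} + 630 \left(-406\right)\right)\right) + 102578 = \left(-188017 + \left(33 + 164836 - 255780\right)\right) + 102578 = \left(-188017 - 90911\right) + 102578 = -278928 + 102578 = -176350$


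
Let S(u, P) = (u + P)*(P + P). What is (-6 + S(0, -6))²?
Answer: 4356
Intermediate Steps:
S(u, P) = 2*P*(P + u) (S(u, P) = (P + u)*(2*P) = 2*P*(P + u))
(-6 + S(0, -6))² = (-6 + 2*(-6)*(-6 + 0))² = (-6 + 2*(-6)*(-6))² = (-6 + 72)² = 66² = 4356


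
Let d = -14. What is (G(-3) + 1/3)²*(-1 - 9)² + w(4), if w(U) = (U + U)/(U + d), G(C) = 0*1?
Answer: 464/45 ≈ 10.311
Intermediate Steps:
G(C) = 0
w(U) = 2*U/(-14 + U) (w(U) = (U + U)/(U - 14) = (2*U)/(-14 + U) = 2*U/(-14 + U))
(G(-3) + 1/3)²*(-1 - 9)² + w(4) = (0 + 1/3)²*(-1 - 9)² + 2*4/(-14 + 4) = (0 + ⅓)²*(-10)² + 2*4/(-10) = (⅓)²*100 + 2*4*(-⅒) = (⅑)*100 - ⅘ = 100/9 - ⅘ = 464/45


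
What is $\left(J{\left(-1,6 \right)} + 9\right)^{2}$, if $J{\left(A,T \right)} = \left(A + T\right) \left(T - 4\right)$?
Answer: $361$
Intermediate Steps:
$J{\left(A,T \right)} = \left(-4 + T\right) \left(A + T\right)$ ($J{\left(A,T \right)} = \left(A + T\right) \left(-4 + T\right) = \left(-4 + T\right) \left(A + T\right)$)
$\left(J{\left(-1,6 \right)} + 9\right)^{2} = \left(\left(6^{2} - -4 - 24 - 6\right) + 9\right)^{2} = \left(\left(36 + 4 - 24 - 6\right) + 9\right)^{2} = \left(10 + 9\right)^{2} = 19^{2} = 361$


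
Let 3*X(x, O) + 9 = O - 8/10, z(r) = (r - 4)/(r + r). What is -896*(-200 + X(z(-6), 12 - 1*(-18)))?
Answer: 2597504/15 ≈ 1.7317e+5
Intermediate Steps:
z(r) = (-4 + r)/(2*r) (z(r) = (-4 + r)/((2*r)) = (-4 + r)*(1/(2*r)) = (-4 + r)/(2*r))
X(x, O) = -49/15 + O/3 (X(x, O) = -3 + (O - 8/10)/3 = -3 + (O - 8*⅒)/3 = -3 + (O - ⅘)/3 = -3 + (-⅘ + O)/3 = -3 + (-4/15 + O/3) = -49/15 + O/3)
-896*(-200 + X(z(-6), 12 - 1*(-18))) = -896*(-200 + (-49/15 + (12 - 1*(-18))/3)) = -896*(-200 + (-49/15 + (12 + 18)/3)) = -896*(-200 + (-49/15 + (⅓)*30)) = -896*(-200 + (-49/15 + 10)) = -896*(-200 + 101/15) = -896*(-2899/15) = 2597504/15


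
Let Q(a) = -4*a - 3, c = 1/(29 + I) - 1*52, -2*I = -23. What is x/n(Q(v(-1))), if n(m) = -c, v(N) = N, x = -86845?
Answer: -1406889/842 ≈ -1670.9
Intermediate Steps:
I = 23/2 (I = -½*(-23) = 23/2 ≈ 11.500)
c = -4210/81 (c = 1/(29 + 23/2) - 1*52 = 1/(81/2) - 52 = 2/81 - 52 = -4210/81 ≈ -51.975)
Q(a) = -3 - 4*a
n(m) = 4210/81 (n(m) = -1*(-4210/81) = 4210/81)
x/n(Q(v(-1))) = -86845/4210/81 = -86845*81/4210 = -1406889/842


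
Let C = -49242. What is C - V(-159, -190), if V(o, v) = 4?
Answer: -49246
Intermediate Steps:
C - V(-159, -190) = -49242 - 1*4 = -49242 - 4 = -49246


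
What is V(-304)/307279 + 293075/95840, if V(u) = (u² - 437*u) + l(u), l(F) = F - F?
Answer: 22329018937/5889923872 ≈ 3.7911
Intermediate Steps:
l(F) = 0
V(u) = u² - 437*u (V(u) = (u² - 437*u) + 0 = u² - 437*u)
V(-304)/307279 + 293075/95840 = -304*(-437 - 304)/307279 + 293075/95840 = -304*(-741)*(1/307279) + 293075*(1/95840) = 225264*(1/307279) + 58615/19168 = 225264/307279 + 58615/19168 = 22329018937/5889923872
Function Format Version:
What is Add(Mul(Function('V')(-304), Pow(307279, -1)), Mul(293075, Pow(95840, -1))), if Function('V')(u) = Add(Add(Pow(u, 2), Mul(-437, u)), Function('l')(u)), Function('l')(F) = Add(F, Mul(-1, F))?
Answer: Rational(22329018937, 5889923872) ≈ 3.7911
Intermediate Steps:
Function('l')(F) = 0
Function('V')(u) = Add(Pow(u, 2), Mul(-437, u)) (Function('V')(u) = Add(Add(Pow(u, 2), Mul(-437, u)), 0) = Add(Pow(u, 2), Mul(-437, u)))
Add(Mul(Function('V')(-304), Pow(307279, -1)), Mul(293075, Pow(95840, -1))) = Add(Mul(Mul(-304, Add(-437, -304)), Pow(307279, -1)), Mul(293075, Pow(95840, -1))) = Add(Mul(Mul(-304, -741), Rational(1, 307279)), Mul(293075, Rational(1, 95840))) = Add(Mul(225264, Rational(1, 307279)), Rational(58615, 19168)) = Add(Rational(225264, 307279), Rational(58615, 19168)) = Rational(22329018937, 5889923872)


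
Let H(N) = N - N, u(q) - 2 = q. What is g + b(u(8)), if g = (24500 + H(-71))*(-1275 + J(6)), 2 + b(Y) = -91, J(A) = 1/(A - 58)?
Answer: -406094834/13 ≈ -3.1238e+7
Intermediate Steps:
u(q) = 2 + q
J(A) = 1/(-58 + A)
b(Y) = -93 (b(Y) = -2 - 91 = -93)
H(N) = 0
g = -406093625/13 (g = (24500 + 0)*(-1275 + 1/(-58 + 6)) = 24500*(-1275 + 1/(-52)) = 24500*(-1275 - 1/52) = 24500*(-66301/52) = -406093625/13 ≈ -3.1238e+7)
g + b(u(8)) = -406093625/13 - 93 = -406094834/13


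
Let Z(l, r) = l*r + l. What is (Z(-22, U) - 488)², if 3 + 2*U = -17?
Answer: 84100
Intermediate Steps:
U = -10 (U = -3/2 + (½)*(-17) = -3/2 - 17/2 = -10)
Z(l, r) = l + l*r
(Z(-22, U) - 488)² = (-22*(1 - 10) - 488)² = (-22*(-9) - 488)² = (198 - 488)² = (-290)² = 84100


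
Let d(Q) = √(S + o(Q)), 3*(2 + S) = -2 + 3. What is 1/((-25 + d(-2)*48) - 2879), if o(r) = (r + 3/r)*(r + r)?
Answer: -121/350200 - √111/525300 ≈ -0.00036557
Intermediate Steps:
o(r) = 2*r*(r + 3/r) (o(r) = (r + 3/r)*(2*r) = 2*r*(r + 3/r))
S = -5/3 (S = -2 + (-2 + 3)/3 = -2 + (⅓)*1 = -2 + ⅓ = -5/3 ≈ -1.6667)
d(Q) = √(13/3 + 2*Q²) (d(Q) = √(-5/3 + (6 + 2*Q²)) = √(13/3 + 2*Q²))
1/((-25 + d(-2)*48) - 2879) = 1/((-25 + (√(39 + 18*(-2)²)/3)*48) - 2879) = 1/((-25 + (√(39 + 18*4)/3)*48) - 2879) = 1/((-25 + (√(39 + 72)/3)*48) - 2879) = 1/((-25 + (√111/3)*48) - 2879) = 1/((-25 + 16*√111) - 2879) = 1/(-2904 + 16*√111)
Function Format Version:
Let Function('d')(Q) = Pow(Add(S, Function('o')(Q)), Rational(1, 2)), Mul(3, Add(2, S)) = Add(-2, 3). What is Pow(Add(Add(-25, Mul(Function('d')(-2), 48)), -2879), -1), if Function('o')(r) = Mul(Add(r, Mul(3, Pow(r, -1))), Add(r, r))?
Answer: Add(Rational(-121, 350200), Mul(Rational(-1, 525300), Pow(111, Rational(1, 2)))) ≈ -0.00036557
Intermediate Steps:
Function('o')(r) = Mul(2, r, Add(r, Mul(3, Pow(r, -1)))) (Function('o')(r) = Mul(Add(r, Mul(3, Pow(r, -1))), Mul(2, r)) = Mul(2, r, Add(r, Mul(3, Pow(r, -1)))))
S = Rational(-5, 3) (S = Add(-2, Mul(Rational(1, 3), Add(-2, 3))) = Add(-2, Mul(Rational(1, 3), 1)) = Add(-2, Rational(1, 3)) = Rational(-5, 3) ≈ -1.6667)
Function('d')(Q) = Pow(Add(Rational(13, 3), Mul(2, Pow(Q, 2))), Rational(1, 2)) (Function('d')(Q) = Pow(Add(Rational(-5, 3), Add(6, Mul(2, Pow(Q, 2)))), Rational(1, 2)) = Pow(Add(Rational(13, 3), Mul(2, Pow(Q, 2))), Rational(1, 2)))
Pow(Add(Add(-25, Mul(Function('d')(-2), 48)), -2879), -1) = Pow(Add(Add(-25, Mul(Mul(Rational(1, 3), Pow(Add(39, Mul(18, Pow(-2, 2))), Rational(1, 2))), 48)), -2879), -1) = Pow(Add(Add(-25, Mul(Mul(Rational(1, 3), Pow(Add(39, Mul(18, 4)), Rational(1, 2))), 48)), -2879), -1) = Pow(Add(Add(-25, Mul(Mul(Rational(1, 3), Pow(Add(39, 72), Rational(1, 2))), 48)), -2879), -1) = Pow(Add(Add(-25, Mul(Mul(Rational(1, 3), Pow(111, Rational(1, 2))), 48)), -2879), -1) = Pow(Add(Add(-25, Mul(16, Pow(111, Rational(1, 2)))), -2879), -1) = Pow(Add(-2904, Mul(16, Pow(111, Rational(1, 2)))), -1)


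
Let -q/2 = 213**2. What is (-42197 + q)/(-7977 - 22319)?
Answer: 132935/30296 ≈ 4.3879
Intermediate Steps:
q = -90738 (q = -2*213**2 = -2*45369 = -90738)
(-42197 + q)/(-7977 - 22319) = (-42197 - 90738)/(-7977 - 22319) = -132935/(-30296) = -132935*(-1/30296) = 132935/30296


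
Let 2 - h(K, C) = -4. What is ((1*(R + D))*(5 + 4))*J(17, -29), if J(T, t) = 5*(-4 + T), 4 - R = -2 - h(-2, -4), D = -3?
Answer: 5265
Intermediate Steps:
h(K, C) = 6 (h(K, C) = 2 - 1*(-4) = 2 + 4 = 6)
R = 12 (R = 4 - (-2 - 1*6) = 4 - (-2 - 6) = 4 - 1*(-8) = 4 + 8 = 12)
J(T, t) = -20 + 5*T
((1*(R + D))*(5 + 4))*J(17, -29) = ((1*(12 - 3))*(5 + 4))*(-20 + 5*17) = ((1*9)*9)*(-20 + 85) = (9*9)*65 = 81*65 = 5265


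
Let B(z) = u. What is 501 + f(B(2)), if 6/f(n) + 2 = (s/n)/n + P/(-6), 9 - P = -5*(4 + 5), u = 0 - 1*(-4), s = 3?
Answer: 86577/173 ≈ 500.45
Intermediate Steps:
u = 4 (u = 0 + 4 = 4)
B(z) = 4
P = 54 (P = 9 - (-5)*(4 + 5) = 9 - (-5)*9 = 9 - 1*(-45) = 9 + 45 = 54)
f(n) = 6/(-11 + 3/n²) (f(n) = 6/(-2 + ((3/n)/n + 54/(-6))) = 6/(-2 + (3/n² + 54*(-⅙))) = 6/(-2 + (3/n² - 9)) = 6/(-2 + (-9 + 3/n²)) = 6/(-11 + 3/n²))
501 + f(B(2)) = 501 - 6*4²/(-3 + 11*4²) = 501 - 6*16/(-3 + 11*16) = 501 - 6*16/(-3 + 176) = 501 - 6*16/173 = 501 - 6*16*1/173 = 501 - 96/173 = 86577/173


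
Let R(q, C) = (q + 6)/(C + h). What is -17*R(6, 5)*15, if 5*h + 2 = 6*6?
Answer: -15300/59 ≈ -259.32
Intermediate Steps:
h = 34/5 (h = -⅖ + (6*6)/5 = -⅖ + (⅕)*36 = -⅖ + 36/5 = 34/5 ≈ 6.8000)
R(q, C) = (6 + q)/(34/5 + C) (R(q, C) = (q + 6)/(C + 34/5) = (6 + q)/(34/5 + C))
-17*R(6, 5)*15 = -85*(6 + 6)/(34 + 5*5)*15 = -85*12/(34 + 25)*15 = -85*12/59*15 = -17*60/59*15 = -1020/59*15 = -15300/59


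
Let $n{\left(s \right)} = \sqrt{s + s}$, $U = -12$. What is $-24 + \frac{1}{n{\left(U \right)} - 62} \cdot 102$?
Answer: $- \frac{24789}{967} - \frac{51 i \sqrt{6}}{967} \approx -25.635 - 0.12919 i$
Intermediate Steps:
$n{\left(s \right)} = \sqrt{2} \sqrt{s}$ ($n{\left(s \right)} = \sqrt{2 s} = \sqrt{2} \sqrt{s}$)
$-24 + \frac{1}{n{\left(U \right)} - 62} \cdot 102 = -24 + \frac{1}{\sqrt{2} \sqrt{-12} - 62} \cdot 102 = -24 + \frac{1}{\sqrt{2} \cdot 2 i \sqrt{3} - 62} \cdot 102 = -24 + \frac{1}{2 i \sqrt{6} - 62} \cdot 102 = -24 + \frac{1}{-62 + 2 i \sqrt{6}} \cdot 102 = -24 + \frac{102}{-62 + 2 i \sqrt{6}}$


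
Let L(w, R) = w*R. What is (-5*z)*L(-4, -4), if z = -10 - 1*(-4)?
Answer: 480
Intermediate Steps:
L(w, R) = R*w
z = -6 (z = -10 + 4 = -6)
(-5*z)*L(-4, -4) = (-5*(-6))*(-4*(-4)) = 30*16 = 480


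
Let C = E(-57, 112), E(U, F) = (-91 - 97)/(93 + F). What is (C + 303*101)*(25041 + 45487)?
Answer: 442452259456/205 ≈ 2.1583e+9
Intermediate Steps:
E(U, F) = -188/(93 + F)
C = -188/205 (C = -188/(93 + 112) = -188/205 ≈ -0.91707)
(C + 303*101)*(25041 + 45487) = (-188/205 + 303*101)*(25041 + 45487) = (-188/205 + 30603)*70528 = (6273427/205)*70528 = 442452259456/205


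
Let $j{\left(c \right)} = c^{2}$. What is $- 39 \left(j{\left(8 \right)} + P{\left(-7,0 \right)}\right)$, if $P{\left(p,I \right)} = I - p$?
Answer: $-2769$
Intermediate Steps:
$- 39 \left(j{\left(8 \right)} + P{\left(-7,0 \right)}\right) = - 39 \left(8^{2} + \left(0 - -7\right)\right) = - 39 \left(64 + \left(0 + 7\right)\right) = - 39 \left(64 + 7\right) = \left(-39\right) 71 = -2769$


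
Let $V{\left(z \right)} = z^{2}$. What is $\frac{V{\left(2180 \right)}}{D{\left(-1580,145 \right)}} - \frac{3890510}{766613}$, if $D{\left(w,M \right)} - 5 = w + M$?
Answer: $- \frac{364881505050}{109625659} \approx -3328.4$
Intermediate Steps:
$D{\left(w,M \right)} = 5 + M + w$ ($D{\left(w,M \right)} = 5 + \left(w + M\right) = 5 + \left(M + w\right) = 5 + M + w$)
$\frac{V{\left(2180 \right)}}{D{\left(-1580,145 \right)}} - \frac{3890510}{766613} = \frac{2180^{2}}{5 + 145 - 1580} - \frac{3890510}{766613} = \frac{4752400}{-1430} - \frac{3890510}{766613} = 4752400 \left(- \frac{1}{1430}\right) - \frac{3890510}{766613} = - \frac{475240}{143} - \frac{3890510}{766613} = - \frac{364881505050}{109625659}$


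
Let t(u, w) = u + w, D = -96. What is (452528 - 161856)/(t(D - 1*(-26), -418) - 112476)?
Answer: -72668/28241 ≈ -2.5731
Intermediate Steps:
(452528 - 161856)/(t(D - 1*(-26), -418) - 112476) = (452528 - 161856)/(((-96 - 1*(-26)) - 418) - 112476) = 290672/(((-96 + 26) - 418) - 112476) = 290672/((-70 - 418) - 112476) = 290672/(-488 - 112476) = 290672/(-112964) = 290672*(-1/112964) = -72668/28241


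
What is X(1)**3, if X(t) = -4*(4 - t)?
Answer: -1728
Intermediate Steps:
X(t) = -16 + 4*t
X(1)**3 = (-16 + 4*1)**3 = (-16 + 4)**3 = (-12)**3 = -1728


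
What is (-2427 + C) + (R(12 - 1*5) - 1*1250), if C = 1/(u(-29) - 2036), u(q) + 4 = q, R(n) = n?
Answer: -7593231/2069 ≈ -3670.0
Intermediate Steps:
u(q) = -4 + q
C = -1/2069 (C = 1/((-4 - 29) - 2036) = 1/(-33 - 2036) = 1/(-2069) = -1/2069 ≈ -0.00048333)
(-2427 + C) + (R(12 - 1*5) - 1*1250) = (-2427 - 1/2069) + ((12 - 1*5) - 1*1250) = -5021464/2069 + ((12 - 5) - 1250) = -5021464/2069 + (7 - 1250) = -5021464/2069 - 1243 = -7593231/2069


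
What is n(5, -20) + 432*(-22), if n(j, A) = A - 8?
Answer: -9532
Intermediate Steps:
n(j, A) = -8 + A
n(5, -20) + 432*(-22) = (-8 - 20) + 432*(-22) = -28 - 9504 = -9532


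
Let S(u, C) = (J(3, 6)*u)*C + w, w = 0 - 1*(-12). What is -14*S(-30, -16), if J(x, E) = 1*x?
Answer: -20328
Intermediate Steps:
J(x, E) = x
w = 12 (w = 0 + 12 = 12)
S(u, C) = 12 + 3*C*u (S(u, C) = (3*u)*C + 12 = 3*C*u + 12 = 12 + 3*C*u)
-14*S(-30, -16) = -14*(12 + 3*(-16)*(-30)) = -14*(12 + 1440) = -14*1452 = -20328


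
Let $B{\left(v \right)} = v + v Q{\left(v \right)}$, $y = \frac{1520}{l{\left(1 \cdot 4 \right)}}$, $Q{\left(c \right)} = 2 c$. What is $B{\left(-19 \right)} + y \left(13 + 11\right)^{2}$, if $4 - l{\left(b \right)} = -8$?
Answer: $73663$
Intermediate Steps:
$l{\left(b \right)} = 12$ ($l{\left(b \right)} = 4 - -8 = 4 + 8 = 12$)
$y = \frac{380}{3}$ ($y = \frac{1520}{12} = 1520 \cdot \frac{1}{12} = \frac{380}{3} \approx 126.67$)
$B{\left(v \right)} = v + 2 v^{2}$ ($B{\left(v \right)} = v + v 2 v = v + 2 v^{2}$)
$B{\left(-19 \right)} + y \left(13 + 11\right)^{2} = - 19 \left(1 + 2 \left(-19\right)\right) + \frac{380 \left(13 + 11\right)^{2}}{3} = - 19 \left(1 - 38\right) + \frac{380 \cdot 24^{2}}{3} = \left(-19\right) \left(-37\right) + \frac{380}{3} \cdot 576 = 703 + 72960 = 73663$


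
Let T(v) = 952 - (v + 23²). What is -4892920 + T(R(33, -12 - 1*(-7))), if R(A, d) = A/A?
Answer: -4892498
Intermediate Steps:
R(A, d) = 1
T(v) = 423 - v (T(v) = 952 - (v + 529) = 952 - (529 + v) = 952 + (-529 - v) = 423 - v)
-4892920 + T(R(33, -12 - 1*(-7))) = -4892920 + (423 - 1*1) = -4892920 + (423 - 1) = -4892920 + 422 = -4892498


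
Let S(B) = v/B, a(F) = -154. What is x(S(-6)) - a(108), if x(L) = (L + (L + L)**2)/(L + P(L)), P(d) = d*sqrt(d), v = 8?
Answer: (-449*I + 308*sqrt(3))/(-3*I + 2*sqrt(3)) ≈ 152.14 + 2.1444*I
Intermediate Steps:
P(d) = d**(3/2)
S(B) = 8/B
x(L) = (L + 4*L**2)/(L + L**(3/2)) (x(L) = (L + (L + L)**2)/(L + L**(3/2)) = (L + (2*L)**2)/(L + L**(3/2)) = (L + 4*L**2)/(L + L**(3/2)))
x(S(-6)) - a(108) = (8/(-6))*(1 + 4*(8/(-6)))/(8/(-6) + (8/(-6))**(3/2)) - 1*(-154) = (8*(-1/6))*(1 + 4*(8*(-1/6)))/(8*(-1/6) + (8*(-1/6))**(3/2)) + 154 = -4*(1 + 4*(-4/3))/(3*(-4/3 + (-4/3)**(3/2))) + 154 = -4*(1 - 16/3)/(3*(-4/3 - 8*I*sqrt(3)/9)) + 154 = -4/3*(-13/3)/(-4/3 - 8*I*sqrt(3)/9) + 154 = 52/(9*(-4/3 - 8*I*sqrt(3)/9)) + 154 = 154 + 52/(9*(-4/3 - 8*I*sqrt(3)/9))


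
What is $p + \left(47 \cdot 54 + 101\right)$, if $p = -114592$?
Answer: $-111953$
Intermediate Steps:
$p + \left(47 \cdot 54 + 101\right) = -114592 + \left(47 \cdot 54 + 101\right) = -114592 + \left(2538 + 101\right) = -114592 + 2639 = -111953$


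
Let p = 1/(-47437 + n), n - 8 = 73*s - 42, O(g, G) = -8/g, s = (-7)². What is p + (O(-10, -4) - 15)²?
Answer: 221269629/1097350 ≈ 201.64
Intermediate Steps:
s = 49
n = 3543 (n = 8 + (73*49 - 42) = 8 + (3577 - 42) = 8 + 3535 = 3543)
p = -1/43894 (p = 1/(-47437 + 3543) = 1/(-43894) = -1/43894 ≈ -2.2782e-5)
p + (O(-10, -4) - 15)² = -1/43894 + (-8/(-10) - 15)² = -1/43894 + (-8*(-⅒) - 15)² = -1/43894 + (⅘ - 15)² = -1/43894 + (-71/5)² = -1/43894 + 5041/25 = 221269629/1097350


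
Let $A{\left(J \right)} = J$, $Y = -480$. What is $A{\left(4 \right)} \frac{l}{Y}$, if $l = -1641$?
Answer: $\frac{547}{40} \approx 13.675$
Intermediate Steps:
$A{\left(4 \right)} \frac{l}{Y} = 4 \left(- \frac{1641}{-480}\right) = 4 \left(\left(-1641\right) \left(- \frac{1}{480}\right)\right) = 4 \cdot \frac{547}{160} = \frac{547}{40}$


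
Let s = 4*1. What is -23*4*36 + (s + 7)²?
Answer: -3191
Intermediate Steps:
s = 4
-23*4*36 + (s + 7)² = -23*4*36 + (4 + 7)² = -92*36 + 11² = -3312 + 121 = -3191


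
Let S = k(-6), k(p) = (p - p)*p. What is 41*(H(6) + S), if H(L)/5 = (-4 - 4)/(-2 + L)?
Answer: -410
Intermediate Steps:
k(p) = 0 (k(p) = 0*p = 0)
S = 0
H(L) = -40/(-2 + L) (H(L) = 5*((-4 - 4)/(-2 + L)) = 5*(-8/(-2 + L)) = -40/(-2 + L))
41*(H(6) + S) = 41*(-40/(-2 + 6) + 0) = 41*(-40/4 + 0) = 41*(-40*1/4 + 0) = 41*(-10 + 0) = 41*(-10) = -410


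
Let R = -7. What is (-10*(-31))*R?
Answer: -2170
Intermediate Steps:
(-10*(-31))*R = -10*(-31)*(-7) = 310*(-7) = -2170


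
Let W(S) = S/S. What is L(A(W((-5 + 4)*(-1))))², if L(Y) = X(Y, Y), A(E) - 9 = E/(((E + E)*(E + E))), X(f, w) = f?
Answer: 1369/16 ≈ 85.563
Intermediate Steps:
W(S) = 1
A(E) = 9 + 1/(4*E) (A(E) = 9 + E/(((E + E)*(E + E))) = 9 + E/(((2*E)*(2*E))) = 9 + E/((4*E²)) = 9 + E*(1/(4*E²)) = 9 + 1/(4*E))
L(Y) = Y
L(A(W((-5 + 4)*(-1))))² = (9 + (¼)/1)² = (9 + (¼)*1)² = (9 + ¼)² = (37/4)² = 1369/16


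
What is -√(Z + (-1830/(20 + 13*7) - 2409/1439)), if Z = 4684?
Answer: -√13226801176227/53243 ≈ -68.307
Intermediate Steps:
-√(Z + (-1830/(20 + 13*7) - 2409/1439)) = -√(4684 + (-1830/(20 + 13*7) - 2409/1439)) = -√(4684 + (-1830/(20 + 91) - 2409*1/1439)) = -√(4684 + (-1830/111 - 2409/1439)) = -√(4684 + (-1830*1/111 - 2409/1439)) = -√(4684 + (-610/37 - 2409/1439)) = -√(4684 - 966923/53243) = -√(248423289/53243) = -√13226801176227/53243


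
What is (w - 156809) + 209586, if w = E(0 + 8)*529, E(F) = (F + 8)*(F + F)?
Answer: 188201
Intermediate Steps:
E(F) = 2*F*(8 + F) (E(F) = (8 + F)*(2*F) = 2*F*(8 + F))
w = 135424 (w = (2*(0 + 8)*(8 + (0 + 8)))*529 = (2*8*(8 + 8))*529 = (2*8*16)*529 = 256*529 = 135424)
(w - 156809) + 209586 = (135424 - 156809) + 209586 = -21385 + 209586 = 188201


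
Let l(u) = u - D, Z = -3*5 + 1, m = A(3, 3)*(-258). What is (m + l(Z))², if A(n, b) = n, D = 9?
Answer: 635209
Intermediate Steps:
m = -774 (m = 3*(-258) = -774)
Z = -14 (Z = -15 + 1 = -14)
l(u) = -9 + u (l(u) = u - 1*9 = u - 9 = -9 + u)
(m + l(Z))² = (-774 + (-9 - 14))² = (-774 - 23)² = (-797)² = 635209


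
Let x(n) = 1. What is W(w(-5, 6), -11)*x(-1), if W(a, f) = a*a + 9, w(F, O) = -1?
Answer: 10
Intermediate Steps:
W(a, f) = 9 + a**2 (W(a, f) = a**2 + 9 = 9 + a**2)
W(w(-5, 6), -11)*x(-1) = (9 + (-1)**2)*1 = (9 + 1)*1 = 10*1 = 10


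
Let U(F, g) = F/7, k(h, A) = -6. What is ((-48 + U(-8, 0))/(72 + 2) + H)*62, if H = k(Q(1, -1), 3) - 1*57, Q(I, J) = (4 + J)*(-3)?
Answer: -1022318/259 ≈ -3947.2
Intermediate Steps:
Q(I, J) = -12 - 3*J
H = -63 (H = -6 - 1*57 = -6 - 57 = -63)
U(F, g) = F/7 (U(F, g) = F*(⅐) = F/7)
((-48 + U(-8, 0))/(72 + 2) + H)*62 = ((-48 + (⅐)*(-8))/(72 + 2) - 63)*62 = ((-48 - 8/7)/74 - 63)*62 = (-344/7*1/74 - 63)*62 = (-172/259 - 63)*62 = -16489/259*62 = -1022318/259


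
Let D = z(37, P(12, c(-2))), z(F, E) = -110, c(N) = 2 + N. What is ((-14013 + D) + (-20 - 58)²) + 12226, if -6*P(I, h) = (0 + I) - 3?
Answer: 4187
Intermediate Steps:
P(I, h) = ½ - I/6 (P(I, h) = -((0 + I) - 3)/6 = -(I - 3)/6 = -(-3 + I)/6 = ½ - I/6)
D = -110
((-14013 + D) + (-20 - 58)²) + 12226 = ((-14013 - 110) + (-20 - 58)²) + 12226 = (-14123 + (-78)²) + 12226 = (-14123 + 6084) + 12226 = -8039 + 12226 = 4187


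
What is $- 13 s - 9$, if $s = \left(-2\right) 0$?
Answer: $-9$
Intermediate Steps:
$s = 0$
$- 13 s - 9 = \left(-13\right) 0 - 9 = 0 - 9 = -9$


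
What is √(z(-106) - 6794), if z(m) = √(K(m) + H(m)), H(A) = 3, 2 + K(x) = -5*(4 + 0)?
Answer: √(-6794 + I*√19) ≈ 0.0264 + 82.426*I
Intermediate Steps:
K(x) = -22 (K(x) = -2 - 5*(4 + 0) = -2 - 5*4 = -2 - 20 = -22)
z(m) = I*√19 (z(m) = √(-22 + 3) = √(-19) = I*√19)
√(z(-106) - 6794) = √(I*√19 - 6794) = √(-6794 + I*√19)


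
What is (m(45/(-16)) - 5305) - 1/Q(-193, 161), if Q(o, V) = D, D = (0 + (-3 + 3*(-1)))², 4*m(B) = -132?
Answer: -192169/36 ≈ -5338.0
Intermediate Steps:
m(B) = -33 (m(B) = (¼)*(-132) = -33)
D = 36 (D = (0 + (-3 - 3))² = (0 - 6)² = (-6)² = 36)
Q(o, V) = 36
(m(45/(-16)) - 5305) - 1/Q(-193, 161) = (-33 - 5305) - 1/36 = -5338 - 1*1/36 = -5338 - 1/36 = -192169/36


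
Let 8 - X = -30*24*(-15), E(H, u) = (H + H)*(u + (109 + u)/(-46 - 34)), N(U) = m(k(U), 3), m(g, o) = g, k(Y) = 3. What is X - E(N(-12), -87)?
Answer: -205367/20 ≈ -10268.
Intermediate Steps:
N(U) = 3
E(H, u) = 2*H*(-109/80 + 79*u/80) (E(H, u) = (2*H)*(u + (109 + u)/(-80)) = (2*H)*(u + (109 + u)*(-1/80)) = (2*H)*(u + (-109/80 - u/80)) = (2*H)*(-109/80 + 79*u/80) = 2*H*(-109/80 + 79*u/80))
X = -10792 (X = 8 - (-30*24)*(-15) = 8 - (-720)*(-15) = 8 - 1*10800 = 8 - 10800 = -10792)
X - E(N(-12), -87) = -10792 - 3*(-109 + 79*(-87))/40 = -10792 - 3*(-109 - 6873)/40 = -10792 - 3*(-6982)/40 = -10792 - 1*(-10473/20) = -10792 + 10473/20 = -205367/20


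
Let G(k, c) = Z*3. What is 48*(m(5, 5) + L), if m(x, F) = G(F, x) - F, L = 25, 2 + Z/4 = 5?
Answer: 2688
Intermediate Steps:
Z = 12 (Z = -8 + 4*5 = -8 + 20 = 12)
G(k, c) = 36 (G(k, c) = 12*3 = 36)
m(x, F) = 36 - F
48*(m(5, 5) + L) = 48*((36 - 1*5) + 25) = 48*((36 - 5) + 25) = 48*(31 + 25) = 48*56 = 2688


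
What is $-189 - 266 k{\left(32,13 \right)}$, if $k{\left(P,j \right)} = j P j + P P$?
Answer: $-1711101$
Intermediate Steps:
$k{\left(P,j \right)} = P^{2} + P j^{2}$ ($k{\left(P,j \right)} = P j j + P^{2} = P j^{2} + P^{2} = P^{2} + P j^{2}$)
$-189 - 266 k{\left(32,13 \right)} = -189 - 266 \cdot 32 \left(32 + 13^{2}\right) = -189 - 266 \cdot 32 \left(32 + 169\right) = -189 - 266 \cdot 32 \cdot 201 = -189 - 1710912 = -1711101$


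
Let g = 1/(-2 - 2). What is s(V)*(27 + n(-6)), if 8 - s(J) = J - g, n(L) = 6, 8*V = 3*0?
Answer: 1023/4 ≈ 255.75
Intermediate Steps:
g = -1/4 (g = 1/(-4) = -1/4 ≈ -0.25000)
V = 0 (V = (3*0)/8 = (1/8)*0 = 0)
s(J) = 31/4 - J (s(J) = 8 - (J - 1*(-1/4)) = 8 - (J + 1/4) = 8 - (1/4 + J) = 8 + (-1/4 - J) = 31/4 - J)
s(V)*(27 + n(-6)) = (31/4 - 1*0)*(27 + 6) = (31/4 + 0)*33 = (31/4)*33 = 1023/4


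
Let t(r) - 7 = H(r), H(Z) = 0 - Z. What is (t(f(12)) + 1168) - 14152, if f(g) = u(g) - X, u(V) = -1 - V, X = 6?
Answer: -12958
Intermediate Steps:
H(Z) = -Z
f(g) = -7 - g (f(g) = (-1 - g) - 1*6 = (-1 - g) - 6 = -7 - g)
t(r) = 7 - r
(t(f(12)) + 1168) - 14152 = ((7 - (-7 - 1*12)) + 1168) - 14152 = ((7 - (-7 - 12)) + 1168) - 14152 = ((7 - 1*(-19)) + 1168) - 14152 = ((7 + 19) + 1168) - 14152 = (26 + 1168) - 14152 = 1194 - 14152 = -12958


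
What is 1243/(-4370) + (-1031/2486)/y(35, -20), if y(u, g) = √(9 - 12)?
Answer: -1243/4370 + 1031*I*√3/7458 ≈ -0.28444 + 0.23944*I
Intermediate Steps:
y(u, g) = I*√3 (y(u, g) = √(-3) = I*√3)
1243/(-4370) + (-1031/2486)/y(35, -20) = 1243/(-4370) + (-1031/2486)/((I*√3)) = 1243*(-1/4370) + (-1031*1/2486)*(-I*√3/3) = -1243/4370 - (-1031)*I*√3/7458 = -1243/4370 + 1031*I*√3/7458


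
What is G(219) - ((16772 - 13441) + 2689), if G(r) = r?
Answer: -5801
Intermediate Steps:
G(219) - ((16772 - 13441) + 2689) = 219 - ((16772 - 13441) + 2689) = 219 - (3331 + 2689) = 219 - 1*6020 = 219 - 6020 = -5801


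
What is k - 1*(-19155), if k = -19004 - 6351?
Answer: -6200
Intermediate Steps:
k = -25355
k - 1*(-19155) = -25355 - 1*(-19155) = -25355 + 19155 = -6200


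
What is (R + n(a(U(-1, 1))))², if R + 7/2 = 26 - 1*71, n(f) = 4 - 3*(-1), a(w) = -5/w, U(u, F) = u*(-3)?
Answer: 6889/4 ≈ 1722.3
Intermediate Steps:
U(u, F) = -3*u
n(f) = 7 (n(f) = 4 + 3 = 7)
R = -97/2 (R = -7/2 + (26 - 1*71) = -7/2 + (26 - 71) = -7/2 - 45 = -97/2 ≈ -48.500)
(R + n(a(U(-1, 1))))² = (-97/2 + 7)² = (-83/2)² = 6889/4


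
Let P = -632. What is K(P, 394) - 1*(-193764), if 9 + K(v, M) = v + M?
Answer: 193517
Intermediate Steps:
K(v, M) = -9 + M + v (K(v, M) = -9 + (v + M) = -9 + (M + v) = -9 + M + v)
K(P, 394) - 1*(-193764) = (-9 + 394 - 632) - 1*(-193764) = -247 + 193764 = 193517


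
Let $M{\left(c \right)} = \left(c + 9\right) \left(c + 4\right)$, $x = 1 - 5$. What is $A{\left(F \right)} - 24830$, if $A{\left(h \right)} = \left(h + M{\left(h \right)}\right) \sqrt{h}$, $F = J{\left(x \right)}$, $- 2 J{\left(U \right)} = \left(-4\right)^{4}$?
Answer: $-24830 + 117024 i \sqrt{2} \approx -24830.0 + 1.655 \cdot 10^{5} i$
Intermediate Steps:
$x = -4$ ($x = 1 - 5 = -4$)
$M{\left(c \right)} = \left(4 + c\right) \left(9 + c\right)$ ($M{\left(c \right)} = \left(9 + c\right) \left(4 + c\right) = \left(4 + c\right) \left(9 + c\right)$)
$J{\left(U \right)} = -128$ ($J{\left(U \right)} = - \frac{\left(-4\right)^{4}}{2} = \left(- \frac{1}{2}\right) 256 = -128$)
$F = -128$
$A{\left(h \right)} = \sqrt{h} \left(36 + h^{2} + 14 h\right)$ ($A{\left(h \right)} = \left(h + \left(36 + h^{2} + 13 h\right)\right) \sqrt{h} = \left(36 + h^{2} + 14 h\right) \sqrt{h} = \sqrt{h} \left(36 + h^{2} + 14 h\right)$)
$A{\left(F \right)} - 24830 = \sqrt{-128} \left(36 + \left(-128\right)^{2} + 14 \left(-128\right)\right) - 24830 = 8 i \sqrt{2} \left(36 + 16384 - 1792\right) - 24830 = 8 i \sqrt{2} \cdot 14628 - 24830 = 117024 i \sqrt{2} - 24830 = -24830 + 117024 i \sqrt{2}$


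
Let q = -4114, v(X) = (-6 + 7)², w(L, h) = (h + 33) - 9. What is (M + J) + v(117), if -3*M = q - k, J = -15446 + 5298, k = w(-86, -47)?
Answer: -26350/3 ≈ -8783.3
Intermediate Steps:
w(L, h) = 24 + h (w(L, h) = (33 + h) - 9 = 24 + h)
k = -23 (k = 24 - 47 = -23)
J = -10148
v(X) = 1 (v(X) = 1² = 1)
M = 4091/3 (M = -(-4114 - 1*(-23))/3 = -(-4114 + 23)/3 = -⅓*(-4091) = 4091/3 ≈ 1363.7)
(M + J) + v(117) = (4091/3 - 10148) + 1 = -26353/3 + 1 = -26350/3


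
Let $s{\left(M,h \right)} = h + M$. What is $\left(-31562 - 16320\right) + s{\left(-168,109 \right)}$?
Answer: $-47941$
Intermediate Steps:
$s{\left(M,h \right)} = M + h$
$\left(-31562 - 16320\right) + s{\left(-168,109 \right)} = \left(-31562 - 16320\right) + \left(-168 + 109\right) = -47882 - 59 = -47941$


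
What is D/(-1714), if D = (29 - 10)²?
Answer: -361/1714 ≈ -0.21062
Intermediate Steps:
D = 361 (D = 19² = 361)
D/(-1714) = 361/(-1714) = 361*(-1/1714) = -361/1714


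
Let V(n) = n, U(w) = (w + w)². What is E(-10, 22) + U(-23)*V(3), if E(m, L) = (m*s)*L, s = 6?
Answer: 5028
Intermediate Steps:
U(w) = 4*w² (U(w) = (2*w)² = 4*w²)
E(m, L) = 6*L*m (E(m, L) = (m*6)*L = (6*m)*L = 6*L*m)
E(-10, 22) + U(-23)*V(3) = 6*22*(-10) + (4*(-23)²)*3 = -1320 + (4*529)*3 = -1320 + 2116*3 = -1320 + 6348 = 5028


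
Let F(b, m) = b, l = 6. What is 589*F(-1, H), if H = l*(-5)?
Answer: -589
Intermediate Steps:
H = -30 (H = 6*(-5) = -30)
589*F(-1, H) = 589*(-1) = -589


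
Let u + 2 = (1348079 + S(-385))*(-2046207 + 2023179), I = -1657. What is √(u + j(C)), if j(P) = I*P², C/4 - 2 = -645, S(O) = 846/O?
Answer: 3*I*√691796914038230/385 ≈ 2.0495e+5*I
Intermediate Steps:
C = -2572 (C = 8 + 4*(-645) = 8 - 2580 = -2572)
u = -11951752355702/385 (u = -2 + (1348079 + 846/(-385))*(-2046207 + 2023179) = -2 + (1348079 + 846*(-1/385))*(-23028) = -2 + (1348079 - 846/385)*(-23028) = -2 + (519009569/385)*(-23028) = -2 - 11951752354932/385 = -11951752355702/385 ≈ -3.1044e+10)
j(P) = -1657*P²
√(u + j(C)) = √(-11951752355702/385 - 1657*(-2572)²) = √(-11951752355702/385 - 1657*6615184) = √(-11951752355702/385 - 10961359888) = √(-16171875912582/385) = 3*I*√691796914038230/385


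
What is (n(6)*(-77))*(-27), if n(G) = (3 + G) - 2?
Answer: 14553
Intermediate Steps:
n(G) = 1 + G
(n(6)*(-77))*(-27) = ((1 + 6)*(-77))*(-27) = (7*(-77))*(-27) = -539*(-27) = 14553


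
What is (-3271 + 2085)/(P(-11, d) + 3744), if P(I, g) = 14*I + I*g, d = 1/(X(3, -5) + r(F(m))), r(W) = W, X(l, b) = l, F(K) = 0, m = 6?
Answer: -3558/10759 ≈ -0.33070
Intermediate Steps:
d = ⅓ (d = 1/(3 + 0) = 1/3 = ⅓ ≈ 0.33333)
(-3271 + 2085)/(P(-11, d) + 3744) = (-3271 + 2085)/(-11*(14 + ⅓) + 3744) = -1186/(-11*43/3 + 3744) = -1186/(-473/3 + 3744) = -1186/10759/3 = -1186*3/10759 = -3558/10759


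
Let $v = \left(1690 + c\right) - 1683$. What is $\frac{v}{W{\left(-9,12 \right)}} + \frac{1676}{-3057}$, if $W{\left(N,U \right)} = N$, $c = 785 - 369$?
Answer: $- \frac{145355}{3057} \approx -47.548$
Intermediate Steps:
$c = 416$ ($c = 785 - 369 = 416$)
$v = 423$ ($v = \left(1690 + 416\right) - 1683 = 2106 - 1683 = 423$)
$\frac{v}{W{\left(-9,12 \right)}} + \frac{1676}{-3057} = \frac{423}{-9} + \frac{1676}{-3057} = 423 \left(- \frac{1}{9}\right) + 1676 \left(- \frac{1}{3057}\right) = -47 - \frac{1676}{3057} = - \frac{145355}{3057}$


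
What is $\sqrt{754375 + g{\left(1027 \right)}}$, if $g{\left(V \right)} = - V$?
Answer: $2 \sqrt{188337} \approx 867.96$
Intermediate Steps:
$\sqrt{754375 + g{\left(1027 \right)}} = \sqrt{754375 - 1027} = \sqrt{753348} = 2 \sqrt{188337}$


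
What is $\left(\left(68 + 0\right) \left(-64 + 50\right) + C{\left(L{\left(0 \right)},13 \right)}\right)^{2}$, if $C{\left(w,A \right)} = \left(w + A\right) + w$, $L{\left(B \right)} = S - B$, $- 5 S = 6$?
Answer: $\frac{22155849}{25} \approx 8.8623 \cdot 10^{5}$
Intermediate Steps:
$S = - \frac{6}{5}$ ($S = \left(- \frac{1}{5}\right) 6 = - \frac{6}{5} \approx -1.2$)
$L{\left(B \right)} = - \frac{6}{5} - B$
$C{\left(w,A \right)} = A + 2 w$ ($C{\left(w,A \right)} = \left(A + w\right) + w = A + 2 w$)
$\left(\left(68 + 0\right) \left(-64 + 50\right) + C{\left(L{\left(0 \right)},13 \right)}\right)^{2} = \left(\left(68 + 0\right) \left(-64 + 50\right) + \left(13 + 2 \left(- \frac{6}{5} - 0\right)\right)\right)^{2} = \left(68 \left(-14\right) + \left(13 + 2 \left(- \frac{6}{5} + 0\right)\right)\right)^{2} = \left(-952 + \left(13 + 2 \left(- \frac{6}{5}\right)\right)\right)^{2} = \left(-952 + \left(13 - \frac{12}{5}\right)\right)^{2} = \left(-952 + \frac{53}{5}\right)^{2} = \left(- \frac{4707}{5}\right)^{2} = \frac{22155849}{25}$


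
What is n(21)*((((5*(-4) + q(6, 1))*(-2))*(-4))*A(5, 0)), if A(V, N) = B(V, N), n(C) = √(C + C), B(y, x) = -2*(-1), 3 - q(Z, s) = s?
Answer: -288*√42 ≈ -1866.5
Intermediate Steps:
q(Z, s) = 3 - s
B(y, x) = 2
n(C) = √2*√C (n(C) = √(2*C) = √2*√C)
A(V, N) = 2
n(21)*((((5*(-4) + q(6, 1))*(-2))*(-4))*A(5, 0)) = (√2*√21)*((((5*(-4) + (3 - 1*1))*(-2))*(-4))*2) = √42*((((-20 + (3 - 1))*(-2))*(-4))*2) = √42*((((-20 + 2)*(-2))*(-4))*2) = √42*((-18*(-2)*(-4))*2) = √42*((36*(-4))*2) = √42*(-144*2) = √42*(-288) = -288*√42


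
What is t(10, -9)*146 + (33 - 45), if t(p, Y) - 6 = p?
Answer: 2324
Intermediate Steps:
t(p, Y) = 6 + p
t(10, -9)*146 + (33 - 45) = (6 + 10)*146 + (33 - 45) = 16*146 - 12 = 2336 - 12 = 2324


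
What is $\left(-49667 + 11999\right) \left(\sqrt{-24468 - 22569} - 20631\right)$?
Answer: $777128508 - 37668 i \sqrt{47037} \approx 7.7713 \cdot 10^{8} - 8.1694 \cdot 10^{6} i$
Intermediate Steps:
$\left(-49667 + 11999\right) \left(\sqrt{-24468 - 22569} - 20631\right) = - 37668 \left(\sqrt{-47037} - 20631\right) = - 37668 \left(i \sqrt{47037} - 20631\right) = - 37668 \left(-20631 + i \sqrt{47037}\right) = 777128508 - 37668 i \sqrt{47037}$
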